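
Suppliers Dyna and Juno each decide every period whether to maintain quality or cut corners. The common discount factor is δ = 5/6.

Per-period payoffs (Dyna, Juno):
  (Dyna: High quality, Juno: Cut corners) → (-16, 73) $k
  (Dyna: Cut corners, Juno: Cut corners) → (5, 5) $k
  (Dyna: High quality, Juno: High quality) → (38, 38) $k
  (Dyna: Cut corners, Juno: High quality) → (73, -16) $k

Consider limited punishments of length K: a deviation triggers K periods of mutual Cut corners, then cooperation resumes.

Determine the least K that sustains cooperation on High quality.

2

IC: δ(1−δ^K)/(1−δ) ≥ (73−38)/(38−5) = 35/33.
With δ = 5/6: need 1 − δ^K ≥ 35/33·(1−5/6)/(5/6), i.e. δ^K ≤ 0.7879.
Since (5/6)^1 = 0.8333 and (5/6)^2 = 0.6944, the smallest such K is 2.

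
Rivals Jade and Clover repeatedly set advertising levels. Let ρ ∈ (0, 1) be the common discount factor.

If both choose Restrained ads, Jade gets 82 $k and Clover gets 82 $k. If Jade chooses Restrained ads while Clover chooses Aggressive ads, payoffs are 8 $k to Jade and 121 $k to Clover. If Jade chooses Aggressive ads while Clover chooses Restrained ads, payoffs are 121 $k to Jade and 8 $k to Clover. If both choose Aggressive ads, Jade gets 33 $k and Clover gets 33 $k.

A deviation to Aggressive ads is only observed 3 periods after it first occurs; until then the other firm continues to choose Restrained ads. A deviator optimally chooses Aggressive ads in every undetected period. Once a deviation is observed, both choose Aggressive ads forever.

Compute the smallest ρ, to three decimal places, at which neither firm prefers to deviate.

0.762

A deviator earns 121 for 3 periods, then 33 forever; cooperating earns 82 forever. Multiplying the IC by (1−ρ):
82 ≥ 121(1−ρ^3) + 33ρ^3, so 88·ρ^3 ≥ 39 and ρ^3 ≥ 39/88.
ρ ≥ (39/88)^(1/3) ≈ 0.762.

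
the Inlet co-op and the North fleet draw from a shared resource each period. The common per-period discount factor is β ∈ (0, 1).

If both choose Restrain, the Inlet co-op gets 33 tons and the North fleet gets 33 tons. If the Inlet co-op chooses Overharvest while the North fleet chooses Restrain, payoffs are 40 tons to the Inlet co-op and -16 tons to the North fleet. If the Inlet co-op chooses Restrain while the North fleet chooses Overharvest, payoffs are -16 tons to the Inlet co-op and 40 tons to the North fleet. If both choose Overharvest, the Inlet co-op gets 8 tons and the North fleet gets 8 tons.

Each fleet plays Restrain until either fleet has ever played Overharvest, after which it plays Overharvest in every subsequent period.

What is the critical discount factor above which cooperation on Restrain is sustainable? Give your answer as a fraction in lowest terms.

Cooperation forever yields 33 each period: 33/(1−β).
Deviating yields 40 once, then 8 forever: 40 + 8β/(1−β).
No profitable deviation requires 33/(1−β) ≥ 40 + 8β/(1−β).
Multiplying by (1−β): 33 ≥ 40(1−β) + 8β = 40 − 32β.
So 32β ≥ 7, i.e. β ≥ 7/32.

7/32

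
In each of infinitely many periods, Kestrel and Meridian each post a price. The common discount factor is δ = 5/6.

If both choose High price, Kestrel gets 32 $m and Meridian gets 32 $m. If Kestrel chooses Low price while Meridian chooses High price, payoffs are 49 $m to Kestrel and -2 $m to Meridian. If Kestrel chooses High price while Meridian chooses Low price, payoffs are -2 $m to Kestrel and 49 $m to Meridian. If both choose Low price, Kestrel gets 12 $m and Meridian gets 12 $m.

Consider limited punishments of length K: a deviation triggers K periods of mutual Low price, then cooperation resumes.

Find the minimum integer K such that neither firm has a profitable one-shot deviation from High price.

Need Σ_{k=1}^{K} δ^k ≥ (49−32)/(32−12) = 0.8500 at δ = 5/6.
At K = 1 the sum is 0.8333 < 0.8500; at K = 2 it is 1.5278 ≥ 0.8500.
So the minimum punishment length is K = 2.

2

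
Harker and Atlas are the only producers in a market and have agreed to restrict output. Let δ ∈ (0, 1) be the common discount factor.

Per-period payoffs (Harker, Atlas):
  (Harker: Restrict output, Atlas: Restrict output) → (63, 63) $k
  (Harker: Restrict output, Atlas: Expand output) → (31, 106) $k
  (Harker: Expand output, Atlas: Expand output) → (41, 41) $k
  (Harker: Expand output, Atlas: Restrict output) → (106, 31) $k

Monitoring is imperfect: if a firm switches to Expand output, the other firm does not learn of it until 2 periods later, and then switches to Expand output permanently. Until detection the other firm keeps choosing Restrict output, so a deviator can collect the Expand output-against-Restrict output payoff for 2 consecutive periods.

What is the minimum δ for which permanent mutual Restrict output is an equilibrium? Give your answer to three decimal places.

Deviating for the 2 undetected periods gains 106−63 = 43 per period over cooperation, then loses 63−41 = 22 per period forever once punishment starts.
Gain: 43(1 + δ + … + δ^1); loss: 22·δ^2/(1−δ).
No profitable deviation ⇔ 43(1−δ^2) ≤ 22·δ^2, i.e. δ^2 ≥ 43/(43+22) = 43/65.
Hence δ ≥ (43/65)^(1/2) ≈ 0.813.

0.813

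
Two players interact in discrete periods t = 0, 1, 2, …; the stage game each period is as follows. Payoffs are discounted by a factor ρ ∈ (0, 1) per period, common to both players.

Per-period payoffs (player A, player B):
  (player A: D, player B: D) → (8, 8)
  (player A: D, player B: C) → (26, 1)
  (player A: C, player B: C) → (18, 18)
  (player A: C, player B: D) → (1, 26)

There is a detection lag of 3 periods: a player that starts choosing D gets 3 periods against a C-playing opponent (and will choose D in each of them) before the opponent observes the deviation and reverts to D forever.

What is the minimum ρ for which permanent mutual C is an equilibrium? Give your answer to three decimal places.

The best deviation is to choose D for all 3 undetected periods, earning 26 each, then 8 forever once detected.
Deviation value: 26(1−ρ^3)/(1−ρ) + 8ρ^3/(1−ρ); cooperation value: 18/(1−ρ).
IC: 18 ≥ 26(1−ρ^3) + 8ρ^3 = 26 − 18ρ^3.
So ρ^3 ≥ 8/18 = 4/9, giving ρ ≥ (4/9)^(1/3) ≈ 0.763.

0.763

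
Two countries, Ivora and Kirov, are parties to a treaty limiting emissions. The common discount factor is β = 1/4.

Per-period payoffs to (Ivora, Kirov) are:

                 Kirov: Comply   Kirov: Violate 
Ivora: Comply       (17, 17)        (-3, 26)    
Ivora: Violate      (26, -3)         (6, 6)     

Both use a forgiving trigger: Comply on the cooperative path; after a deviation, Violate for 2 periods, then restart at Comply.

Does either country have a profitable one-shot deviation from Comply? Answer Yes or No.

Comparing payoff streams over the 3 periods until play realigns: cooperate → 17(1+β+…+β^2); deviate → 26 + 6(β+…+β^2).
Cooperation is sustained iff (17−6)(β+…+β^2) ≥ 26−17.
β+…+β^2 = 1/4·(1−(1/4)^2)/(1−1/4) = 0.3125, and (26−17)/(17−6) = 0.8182.
0.3125 < 0.8182, so cooperation is not sustainable.

Yes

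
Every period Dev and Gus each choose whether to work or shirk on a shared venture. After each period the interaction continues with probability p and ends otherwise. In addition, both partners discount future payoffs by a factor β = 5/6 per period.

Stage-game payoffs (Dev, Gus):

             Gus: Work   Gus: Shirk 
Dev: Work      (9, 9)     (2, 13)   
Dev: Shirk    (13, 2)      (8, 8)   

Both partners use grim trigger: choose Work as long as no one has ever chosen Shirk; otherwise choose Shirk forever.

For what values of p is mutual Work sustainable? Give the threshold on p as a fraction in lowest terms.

Expected continuation weight on next period's payoff is β·p = 5/6·p, which plays the role of the discount factor.
Cooperation requires 5/6·p ≥ (13−9)/(13−8) = 4/5, hence p ≥ 24/25.

24/25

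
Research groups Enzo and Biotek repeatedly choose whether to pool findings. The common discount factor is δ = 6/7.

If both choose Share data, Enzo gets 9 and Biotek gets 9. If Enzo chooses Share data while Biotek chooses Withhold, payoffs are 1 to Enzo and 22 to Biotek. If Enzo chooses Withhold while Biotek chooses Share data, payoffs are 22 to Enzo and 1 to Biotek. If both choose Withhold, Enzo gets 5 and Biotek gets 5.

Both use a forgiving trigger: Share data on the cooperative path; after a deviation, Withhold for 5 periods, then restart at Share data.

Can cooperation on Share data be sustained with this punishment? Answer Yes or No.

A one-shot deviation gives 22 now, then 5 for 5 periods, then back to 9.
Gain from deviating: (22−9) today; loss: (9−5) in each of the next 5 periods.
No-deviation condition: (9−5)(δ+…+δ^5) ≥ 22−9, i.e. δ+…+δ^5 ≥ 13/4.
At δ = 6/7: δ+…+δ^5 = 3.2240 < 3.2500.
So cooperation is not sustainable.

No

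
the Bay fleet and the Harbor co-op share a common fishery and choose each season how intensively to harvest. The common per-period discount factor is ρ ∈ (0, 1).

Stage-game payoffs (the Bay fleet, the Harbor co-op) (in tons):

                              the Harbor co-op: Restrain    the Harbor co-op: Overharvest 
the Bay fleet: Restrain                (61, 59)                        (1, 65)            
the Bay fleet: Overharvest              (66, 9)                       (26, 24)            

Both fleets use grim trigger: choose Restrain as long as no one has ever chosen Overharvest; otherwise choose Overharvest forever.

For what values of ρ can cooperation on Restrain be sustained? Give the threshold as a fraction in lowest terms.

the Bay fleet: cooperation gives 61 each period; deviation gives 66 once then 26 forever.
  61/(1−ρ) ≥ 66 + 26ρ/(1−ρ) ⇒ ρ ≥ 5/40 = 1/8.
the Harbor co-op: cooperation gives 59 each period; deviation gives 65 once then 24 forever.
  ρ ≥ 6/41.
Both must hold, so the binding constraint is the Harbor co-op's: ρ ≥ 6/41.

6/41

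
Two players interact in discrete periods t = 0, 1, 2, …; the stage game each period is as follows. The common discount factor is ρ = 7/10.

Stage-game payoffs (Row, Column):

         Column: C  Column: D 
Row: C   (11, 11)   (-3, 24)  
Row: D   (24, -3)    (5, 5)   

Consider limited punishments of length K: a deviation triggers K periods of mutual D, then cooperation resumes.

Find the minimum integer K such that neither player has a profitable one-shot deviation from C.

8

IC: ρ(1−ρ^K)/(1−ρ) ≥ (24−11)/(11−5) = 13/6.
With ρ = 7/10: need 1 − ρ^K ≥ 13/6·(1−7/10)/(7/10), i.e. ρ^K ≤ 0.0714.
Since (7/10)^7 = 0.0824 and (7/10)^8 = 0.0576, the smallest such K is 8.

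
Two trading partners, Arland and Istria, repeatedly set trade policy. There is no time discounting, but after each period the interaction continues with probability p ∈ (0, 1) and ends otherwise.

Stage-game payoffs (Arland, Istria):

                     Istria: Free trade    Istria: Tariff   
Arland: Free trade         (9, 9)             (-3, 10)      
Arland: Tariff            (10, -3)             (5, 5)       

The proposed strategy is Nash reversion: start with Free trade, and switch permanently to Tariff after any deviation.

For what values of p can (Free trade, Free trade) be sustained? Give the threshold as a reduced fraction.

1/5

With no time discounting, the continuation probability p plays the role of the discount factor.
Grim-trigger IC: 9/(1−p) ≥ 10 + 5p/(1−p) ⇒ p ≥ (10−9)/(10−5) = 1/5.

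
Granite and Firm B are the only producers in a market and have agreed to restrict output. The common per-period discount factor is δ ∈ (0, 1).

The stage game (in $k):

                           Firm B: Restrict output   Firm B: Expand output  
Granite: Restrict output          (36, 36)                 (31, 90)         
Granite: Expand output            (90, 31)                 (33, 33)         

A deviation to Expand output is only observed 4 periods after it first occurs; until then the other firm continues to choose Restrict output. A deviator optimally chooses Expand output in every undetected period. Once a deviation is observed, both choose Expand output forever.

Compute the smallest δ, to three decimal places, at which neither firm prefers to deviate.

A deviator earns 90 for 4 periods, then 33 forever; cooperating earns 36 forever. Multiplying the IC by (1−δ):
36 ≥ 90(1−δ^4) + 33δ^4, so 57·δ^4 ≥ 54 and δ^4 ≥ 18/19.
δ ≥ (18/19)^(1/4) ≈ 0.987.

0.987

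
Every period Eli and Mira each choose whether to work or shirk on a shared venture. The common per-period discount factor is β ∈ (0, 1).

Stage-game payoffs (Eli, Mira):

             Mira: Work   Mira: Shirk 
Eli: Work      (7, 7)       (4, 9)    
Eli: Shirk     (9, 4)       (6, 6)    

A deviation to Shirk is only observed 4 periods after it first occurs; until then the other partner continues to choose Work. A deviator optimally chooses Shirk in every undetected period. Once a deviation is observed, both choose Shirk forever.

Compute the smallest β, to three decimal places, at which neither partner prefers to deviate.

The best deviation is to choose Shirk for all 4 undetected periods, earning 9 each, then 6 forever once detected.
Deviation value: 9(1−β^4)/(1−β) + 6β^4/(1−β); cooperation value: 7/(1−β).
IC: 7 ≥ 9(1−β^4) + 6β^4 = 9 − 3β^4.
So β^4 ≥ 2/3, giving β ≥ (2/3)^(1/4) ≈ 0.904.

0.904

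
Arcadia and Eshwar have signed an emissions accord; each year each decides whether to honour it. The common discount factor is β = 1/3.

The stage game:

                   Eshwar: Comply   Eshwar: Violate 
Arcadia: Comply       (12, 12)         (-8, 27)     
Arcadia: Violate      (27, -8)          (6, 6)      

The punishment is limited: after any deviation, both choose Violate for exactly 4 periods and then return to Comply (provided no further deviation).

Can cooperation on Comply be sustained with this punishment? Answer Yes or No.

No

Comparing payoff streams over the 5 periods until play realigns: cooperate → 12(1+β+…+β^4); deviate → 27 + 6(β+…+β^4).
Cooperation is sustained iff (12−6)(β+…+β^4) ≥ 27−12.
β+…+β^4 = 1/3·(1−(1/3)^4)/(1−1/3) = 0.4938, and (27−12)/(12−6) = 2.5000.
0.4938 < 2.5000, so cooperation is not sustainable.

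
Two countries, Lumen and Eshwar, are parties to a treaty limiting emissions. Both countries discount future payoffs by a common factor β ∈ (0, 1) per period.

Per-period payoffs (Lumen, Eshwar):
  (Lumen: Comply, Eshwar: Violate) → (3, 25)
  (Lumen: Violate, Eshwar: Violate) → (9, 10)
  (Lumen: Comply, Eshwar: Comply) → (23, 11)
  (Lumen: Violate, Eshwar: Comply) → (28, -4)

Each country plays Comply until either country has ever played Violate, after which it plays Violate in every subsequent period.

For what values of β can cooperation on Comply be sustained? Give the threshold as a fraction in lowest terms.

Lumen's threshold: (28−23)/(28−9) = 5/19.
Eshwar's threshold: (25−11)/(25−10) = 14/15.
5/19 < 14/15, so Eshwar binds and β* = 14/15.

14/15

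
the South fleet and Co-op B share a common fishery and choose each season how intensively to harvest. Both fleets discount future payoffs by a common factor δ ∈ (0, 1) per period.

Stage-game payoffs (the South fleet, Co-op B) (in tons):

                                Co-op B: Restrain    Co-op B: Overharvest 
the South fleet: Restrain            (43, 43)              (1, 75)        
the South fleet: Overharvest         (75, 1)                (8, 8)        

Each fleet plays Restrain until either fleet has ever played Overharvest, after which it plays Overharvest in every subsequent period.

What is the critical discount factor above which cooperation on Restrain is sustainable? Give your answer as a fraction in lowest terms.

Cooperation forever yields 43 each period: 43/(1−δ).
Deviating yields 75 once, then 8 forever: 75 + 8δ/(1−δ).
No profitable deviation requires 43/(1−δ) ≥ 75 + 8δ/(1−δ).
Multiplying by (1−δ): 43 ≥ 75(1−δ) + 8δ = 75 − 67δ.
So 67δ ≥ 32, i.e. δ ≥ 32/67.

32/67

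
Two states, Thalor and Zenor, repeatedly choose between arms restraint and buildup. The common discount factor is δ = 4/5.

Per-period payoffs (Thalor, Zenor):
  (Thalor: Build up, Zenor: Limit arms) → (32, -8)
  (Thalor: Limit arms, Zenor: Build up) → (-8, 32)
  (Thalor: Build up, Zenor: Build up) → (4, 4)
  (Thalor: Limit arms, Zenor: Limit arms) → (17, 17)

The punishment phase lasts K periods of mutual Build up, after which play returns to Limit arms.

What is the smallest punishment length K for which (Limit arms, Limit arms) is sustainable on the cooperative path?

No profitable deviation requires (17−4)(δ+…+δ^K) ≥ 32−17, i.e. δ+…+δ^K ≥ 15/13 ≈ 1.1538.
With δ = 4/5, the partial sums are K=1: 0.8000, K=2: 1.4400.
K = 2 is the first length at which the sum reaches 1.1538.

2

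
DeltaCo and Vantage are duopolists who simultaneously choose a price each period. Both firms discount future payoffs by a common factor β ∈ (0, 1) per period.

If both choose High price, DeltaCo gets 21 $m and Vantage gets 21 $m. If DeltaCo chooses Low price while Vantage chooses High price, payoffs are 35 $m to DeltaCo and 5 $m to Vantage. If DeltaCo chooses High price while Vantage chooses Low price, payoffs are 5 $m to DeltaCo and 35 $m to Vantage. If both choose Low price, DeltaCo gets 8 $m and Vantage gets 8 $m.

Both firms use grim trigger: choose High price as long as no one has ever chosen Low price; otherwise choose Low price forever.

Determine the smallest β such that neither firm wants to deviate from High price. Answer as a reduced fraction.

14/27

21/(1−β) ≥ 35 + 8β/(1−β)
21 ≥ 35 − 27β
β ≥ 14/27.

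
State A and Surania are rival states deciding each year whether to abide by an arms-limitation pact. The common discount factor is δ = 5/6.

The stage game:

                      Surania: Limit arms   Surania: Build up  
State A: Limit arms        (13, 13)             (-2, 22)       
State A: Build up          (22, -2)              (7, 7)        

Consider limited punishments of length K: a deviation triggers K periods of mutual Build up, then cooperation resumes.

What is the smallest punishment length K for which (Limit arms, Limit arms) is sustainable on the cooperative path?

2

No profitable deviation requires (13−7)(δ+…+δ^K) ≥ 22−13, i.e. δ+…+δ^K ≥ 3/2 ≈ 1.5000.
With δ = 5/6, the partial sums are K=1: 0.8333, K=2: 1.5278.
K = 2 is the first length at which the sum reaches 1.5000.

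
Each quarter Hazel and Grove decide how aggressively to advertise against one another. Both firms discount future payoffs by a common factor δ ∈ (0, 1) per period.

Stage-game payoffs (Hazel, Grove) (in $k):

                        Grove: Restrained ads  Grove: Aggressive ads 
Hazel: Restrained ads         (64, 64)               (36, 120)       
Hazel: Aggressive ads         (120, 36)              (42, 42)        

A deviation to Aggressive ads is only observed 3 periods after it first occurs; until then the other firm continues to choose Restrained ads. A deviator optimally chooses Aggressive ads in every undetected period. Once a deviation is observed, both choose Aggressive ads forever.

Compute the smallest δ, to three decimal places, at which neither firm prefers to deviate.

A deviator earns 120 for 3 periods, then 42 forever; cooperating earns 64 forever. Multiplying the IC by (1−δ):
64 ≥ 120(1−δ^3) + 42δ^3, so 78·δ^3 ≥ 56 and δ^3 ≥ 28/39.
δ ≥ (28/39)^(1/3) ≈ 0.895.

0.895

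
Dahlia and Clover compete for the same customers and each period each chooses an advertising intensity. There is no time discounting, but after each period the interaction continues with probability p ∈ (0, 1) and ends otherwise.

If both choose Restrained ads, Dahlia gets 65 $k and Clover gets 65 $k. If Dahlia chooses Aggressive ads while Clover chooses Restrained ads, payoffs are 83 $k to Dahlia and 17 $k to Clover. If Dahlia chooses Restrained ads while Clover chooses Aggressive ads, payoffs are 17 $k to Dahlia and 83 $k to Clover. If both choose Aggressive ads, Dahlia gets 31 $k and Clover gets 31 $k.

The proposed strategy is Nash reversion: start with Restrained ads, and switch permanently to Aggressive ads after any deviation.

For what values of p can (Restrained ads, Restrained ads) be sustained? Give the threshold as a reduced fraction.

9/26

Expected cooperation value is 65 + p·65 + p²·65 + … = 65/(1−p); deviation gives 83 + p·31/(1−p).
65 ≥ 83(1−p) + 31p ⇒ 52p ≥ 18 ⇒ p ≥ 18/52 = 9/26.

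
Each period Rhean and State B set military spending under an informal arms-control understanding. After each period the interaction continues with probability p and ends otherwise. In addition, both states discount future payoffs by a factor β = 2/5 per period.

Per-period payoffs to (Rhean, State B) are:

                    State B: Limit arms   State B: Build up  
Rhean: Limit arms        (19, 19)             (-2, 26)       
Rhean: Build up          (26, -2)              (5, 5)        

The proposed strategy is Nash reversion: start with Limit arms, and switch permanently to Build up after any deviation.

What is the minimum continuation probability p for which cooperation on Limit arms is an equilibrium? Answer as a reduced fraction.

With continuation probability p and discount β, the effective per-period discount factor is βp.
Grim-trigger IC: βp ≥ (26−19)/(26−5) = 1/3.
So p ≥ (1/3)/(2/5) = 5/6.

5/6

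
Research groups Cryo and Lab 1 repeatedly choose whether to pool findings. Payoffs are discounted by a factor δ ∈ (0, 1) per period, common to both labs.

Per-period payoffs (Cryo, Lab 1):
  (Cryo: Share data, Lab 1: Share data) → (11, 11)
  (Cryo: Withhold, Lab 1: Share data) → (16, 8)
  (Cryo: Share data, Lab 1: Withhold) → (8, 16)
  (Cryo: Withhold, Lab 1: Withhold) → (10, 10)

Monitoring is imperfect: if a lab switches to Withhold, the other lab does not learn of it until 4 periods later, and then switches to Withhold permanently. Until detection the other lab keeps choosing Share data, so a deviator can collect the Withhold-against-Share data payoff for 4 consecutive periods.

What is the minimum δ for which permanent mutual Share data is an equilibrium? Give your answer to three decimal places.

0.955

Deviating for the 4 undetected periods gains 16−11 = 5 per period over cooperation, then loses 11−10 = 1 per period forever once punishment starts.
Gain: 5(1 + δ + … + δ^3); loss: 1·δ^4/(1−δ).
No profitable deviation ⇔ 5(1−δ^4) ≤ 1·δ^4, i.e. δ^4 ≥ 5/(5+1) = 5/6.
Hence δ ≥ (5/6)^(1/4) ≈ 0.955.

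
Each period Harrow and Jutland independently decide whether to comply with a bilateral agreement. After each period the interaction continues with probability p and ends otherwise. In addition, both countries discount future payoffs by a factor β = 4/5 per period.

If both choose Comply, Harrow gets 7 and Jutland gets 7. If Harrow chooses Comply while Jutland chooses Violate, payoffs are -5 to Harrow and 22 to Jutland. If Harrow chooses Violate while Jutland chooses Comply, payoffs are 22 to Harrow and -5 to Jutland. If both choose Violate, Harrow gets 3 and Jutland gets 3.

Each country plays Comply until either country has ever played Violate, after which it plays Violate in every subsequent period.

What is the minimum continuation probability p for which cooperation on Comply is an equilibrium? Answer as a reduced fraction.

Expected continuation weight on next period's payoff is β·p = 4/5·p, which plays the role of the discount factor.
Cooperation requires 4/5·p ≥ (22−7)/(22−3) = 15/19, hence p ≥ 75/76.

75/76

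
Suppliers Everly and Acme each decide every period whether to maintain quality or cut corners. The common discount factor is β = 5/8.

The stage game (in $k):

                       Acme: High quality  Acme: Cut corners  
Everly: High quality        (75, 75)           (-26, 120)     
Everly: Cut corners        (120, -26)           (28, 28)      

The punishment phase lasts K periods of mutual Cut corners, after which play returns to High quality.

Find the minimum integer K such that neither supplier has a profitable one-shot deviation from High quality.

2

Need Σ_{k=1}^{K} β^k ≥ (120−75)/(75−28) = 0.9574 at β = 5/8.
At K = 1 the sum is 0.6250 < 0.9574; at K = 2 it is 1.0156 ≥ 0.9574.
So the minimum punishment length is K = 2.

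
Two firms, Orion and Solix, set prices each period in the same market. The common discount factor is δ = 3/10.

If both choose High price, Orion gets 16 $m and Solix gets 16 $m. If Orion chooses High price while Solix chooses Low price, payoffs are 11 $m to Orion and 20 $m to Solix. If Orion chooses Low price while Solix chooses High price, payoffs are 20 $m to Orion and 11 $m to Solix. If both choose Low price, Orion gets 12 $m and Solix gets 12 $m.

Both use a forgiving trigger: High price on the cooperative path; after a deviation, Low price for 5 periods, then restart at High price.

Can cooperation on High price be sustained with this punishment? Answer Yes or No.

No

IC: δ+…+δ^5 ≥ (20−16)/(16−12) = 1.
At δ = 3/10: partial sum = 0.4275 < 1.0000. Cooperation not sustainable.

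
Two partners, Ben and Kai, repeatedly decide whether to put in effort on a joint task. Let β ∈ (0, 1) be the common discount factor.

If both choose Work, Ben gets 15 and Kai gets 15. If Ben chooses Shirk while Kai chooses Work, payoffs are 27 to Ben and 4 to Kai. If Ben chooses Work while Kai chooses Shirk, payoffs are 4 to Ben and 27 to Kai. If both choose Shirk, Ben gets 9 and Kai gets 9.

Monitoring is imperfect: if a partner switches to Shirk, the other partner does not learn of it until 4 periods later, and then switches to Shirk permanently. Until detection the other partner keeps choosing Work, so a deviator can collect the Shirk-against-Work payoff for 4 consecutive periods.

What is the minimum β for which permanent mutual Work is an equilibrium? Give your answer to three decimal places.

0.904

A deviator earns 27 for 4 periods, then 9 forever; cooperating earns 15 forever. Multiplying the IC by (1−β):
15 ≥ 27(1−β^4) + 9β^4, so 18·β^4 ≥ 12 and β^4 ≥ 2/3.
β ≥ (2/3)^(1/4) ≈ 0.904.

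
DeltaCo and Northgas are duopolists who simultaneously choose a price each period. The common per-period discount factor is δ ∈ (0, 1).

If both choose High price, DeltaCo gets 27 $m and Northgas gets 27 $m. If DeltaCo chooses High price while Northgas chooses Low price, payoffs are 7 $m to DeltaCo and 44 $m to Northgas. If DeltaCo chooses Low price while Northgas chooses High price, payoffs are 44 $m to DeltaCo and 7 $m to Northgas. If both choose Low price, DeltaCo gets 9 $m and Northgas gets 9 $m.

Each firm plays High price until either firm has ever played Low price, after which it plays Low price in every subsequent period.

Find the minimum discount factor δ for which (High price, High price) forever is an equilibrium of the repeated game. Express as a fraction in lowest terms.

17/35

Cooperation forever yields 27 each period: 27/(1−δ).
Deviating yields 44 once, then 9 forever: 44 + 9δ/(1−δ).
No profitable deviation requires 27/(1−δ) ≥ 44 + 9δ/(1−δ).
Multiplying by (1−δ): 27 ≥ 44(1−δ) + 9δ = 44 − 35δ.
So 35δ ≥ 17, i.e. δ ≥ 17/35.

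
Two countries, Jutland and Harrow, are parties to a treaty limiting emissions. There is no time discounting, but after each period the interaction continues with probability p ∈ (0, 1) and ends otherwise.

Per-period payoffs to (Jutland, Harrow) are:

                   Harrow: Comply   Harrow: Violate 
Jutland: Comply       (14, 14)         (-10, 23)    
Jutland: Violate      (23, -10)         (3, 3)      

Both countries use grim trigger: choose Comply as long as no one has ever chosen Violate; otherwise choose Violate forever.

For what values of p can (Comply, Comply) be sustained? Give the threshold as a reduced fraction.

9/20

With no time discounting, the continuation probability p plays the role of the discount factor.
Grim-trigger IC: 14/(1−p) ≥ 23 + 3p/(1−p) ⇒ p ≥ (23−14)/(23−3) = 9/20.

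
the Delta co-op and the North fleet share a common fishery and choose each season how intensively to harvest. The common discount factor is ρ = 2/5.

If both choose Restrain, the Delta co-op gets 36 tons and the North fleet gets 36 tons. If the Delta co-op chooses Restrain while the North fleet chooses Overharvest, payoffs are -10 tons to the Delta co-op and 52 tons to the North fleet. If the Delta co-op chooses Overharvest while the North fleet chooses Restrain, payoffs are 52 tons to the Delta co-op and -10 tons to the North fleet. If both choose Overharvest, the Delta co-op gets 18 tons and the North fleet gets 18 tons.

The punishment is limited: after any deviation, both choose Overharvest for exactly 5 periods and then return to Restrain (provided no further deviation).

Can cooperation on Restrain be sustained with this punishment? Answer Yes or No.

No

IC: ρ+…+ρ^5 ≥ (52−36)/(36−18) = 8/9.
At ρ = 2/5: partial sum = 0.6598 < 0.8889. Cooperation not sustainable.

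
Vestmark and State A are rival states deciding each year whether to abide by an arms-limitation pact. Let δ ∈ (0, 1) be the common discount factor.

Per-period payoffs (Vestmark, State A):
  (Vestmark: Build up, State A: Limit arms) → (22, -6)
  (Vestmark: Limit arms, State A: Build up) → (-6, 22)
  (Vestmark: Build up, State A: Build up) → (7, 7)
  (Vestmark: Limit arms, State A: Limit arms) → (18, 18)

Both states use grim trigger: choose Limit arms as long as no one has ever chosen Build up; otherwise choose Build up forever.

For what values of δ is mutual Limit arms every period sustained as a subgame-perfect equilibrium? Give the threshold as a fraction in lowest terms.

4/15

18/(1−δ) ≥ 22 + 7δ/(1−δ)
18 ≥ 22 − 15δ
δ ≥ 4/15.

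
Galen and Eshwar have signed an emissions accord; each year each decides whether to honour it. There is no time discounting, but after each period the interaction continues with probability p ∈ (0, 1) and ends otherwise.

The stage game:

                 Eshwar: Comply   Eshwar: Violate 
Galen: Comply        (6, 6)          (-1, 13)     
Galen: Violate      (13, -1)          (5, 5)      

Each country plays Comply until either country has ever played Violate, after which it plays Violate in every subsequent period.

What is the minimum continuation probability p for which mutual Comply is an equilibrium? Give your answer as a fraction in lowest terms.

7/8

With no time discounting, the continuation probability p plays the role of the discount factor.
Grim-trigger IC: 6/(1−p) ≥ 13 + 5p/(1−p) ⇒ p ≥ (13−6)/(13−5) = 7/8.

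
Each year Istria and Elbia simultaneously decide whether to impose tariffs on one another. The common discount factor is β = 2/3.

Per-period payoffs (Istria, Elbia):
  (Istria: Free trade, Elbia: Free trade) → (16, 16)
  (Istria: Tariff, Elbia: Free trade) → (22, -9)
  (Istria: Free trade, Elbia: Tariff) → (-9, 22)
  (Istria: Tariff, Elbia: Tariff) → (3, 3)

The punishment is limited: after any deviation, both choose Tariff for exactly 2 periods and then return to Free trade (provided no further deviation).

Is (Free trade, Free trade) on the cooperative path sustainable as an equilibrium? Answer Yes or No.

A one-shot deviation gives 22 now, then 3 for 2 periods, then back to 16.
Gain from deviating: (22−16) today; loss: (16−3) in each of the next 2 periods.
No-deviation condition: (16−3)(β+…+β^2) ≥ 22−16, i.e. β+…+β^2 ≥ 6/13.
At β = 2/3: β+…+β^2 = 1.1111 ≥ 0.4615.
So cooperation is sustainable.

Yes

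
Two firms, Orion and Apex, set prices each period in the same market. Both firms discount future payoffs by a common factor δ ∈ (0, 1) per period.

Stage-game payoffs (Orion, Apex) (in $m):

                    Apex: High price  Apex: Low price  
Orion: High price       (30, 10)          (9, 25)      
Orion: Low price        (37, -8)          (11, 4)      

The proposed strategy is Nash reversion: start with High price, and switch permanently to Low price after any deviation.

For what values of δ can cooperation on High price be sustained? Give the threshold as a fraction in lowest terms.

5/7

Orion: cooperation gives 30 each period; deviation gives 37 once then 11 forever.
  30/(1−δ) ≥ 37 + 11δ/(1−δ) ⇒ δ ≥ 7/26.
Apex: cooperation gives 10 each period; deviation gives 25 once then 4 forever.
  δ ≥ 15/21 = 5/7.
Both must hold, so the binding constraint is Apex's: δ ≥ 5/7.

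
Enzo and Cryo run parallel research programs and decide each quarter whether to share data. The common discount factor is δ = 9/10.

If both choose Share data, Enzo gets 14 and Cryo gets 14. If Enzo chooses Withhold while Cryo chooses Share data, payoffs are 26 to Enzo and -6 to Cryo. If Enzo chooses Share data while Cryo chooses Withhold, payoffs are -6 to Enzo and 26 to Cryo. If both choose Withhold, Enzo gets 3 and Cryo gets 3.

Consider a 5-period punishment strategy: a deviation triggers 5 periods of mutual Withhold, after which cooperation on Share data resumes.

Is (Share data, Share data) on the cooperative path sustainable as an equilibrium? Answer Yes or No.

Comparing payoff streams over the 6 periods until play realigns: cooperate → 14(1+δ+…+δ^5); deviate → 26 + 3(δ+…+δ^5).
Cooperation is sustained iff (14−3)(δ+…+δ^5) ≥ 26−14.
δ+…+δ^5 = 9/10·(1−(9/10)^5)/(1−9/10) = 3.6856, and (26−14)/(14−3) = 1.0909.
3.6856 ≥ 1.0909, so cooperation is sustainable.

Yes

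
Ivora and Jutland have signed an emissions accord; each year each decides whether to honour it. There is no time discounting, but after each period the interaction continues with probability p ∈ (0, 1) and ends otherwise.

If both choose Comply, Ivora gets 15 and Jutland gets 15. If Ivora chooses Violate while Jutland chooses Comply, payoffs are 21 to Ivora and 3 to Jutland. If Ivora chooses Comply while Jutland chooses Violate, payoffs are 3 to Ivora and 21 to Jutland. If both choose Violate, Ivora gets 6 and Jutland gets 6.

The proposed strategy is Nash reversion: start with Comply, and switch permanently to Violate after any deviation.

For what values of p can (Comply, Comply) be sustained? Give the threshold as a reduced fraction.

Expected cooperation value is 15 + p·15 + p²·15 + … = 15/(1−p); deviation gives 21 + p·6/(1−p).
15 ≥ 21(1−p) + 6p ⇒ 15p ≥ 6 ⇒ p ≥ 6/15 = 2/5.

2/5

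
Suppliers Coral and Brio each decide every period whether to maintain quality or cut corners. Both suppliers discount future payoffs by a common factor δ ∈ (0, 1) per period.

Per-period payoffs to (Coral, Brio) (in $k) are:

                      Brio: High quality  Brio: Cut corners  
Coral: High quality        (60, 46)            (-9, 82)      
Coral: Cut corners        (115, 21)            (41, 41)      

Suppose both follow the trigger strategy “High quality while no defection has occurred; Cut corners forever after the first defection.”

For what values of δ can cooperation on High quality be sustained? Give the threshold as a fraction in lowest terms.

36/41

Coral's threshold: (115−60)/(115−41) = 55/74.
Brio's threshold: (82−46)/(82−41) = 36/41.
55/74 < 36/41, so Brio binds and δ* = 36/41.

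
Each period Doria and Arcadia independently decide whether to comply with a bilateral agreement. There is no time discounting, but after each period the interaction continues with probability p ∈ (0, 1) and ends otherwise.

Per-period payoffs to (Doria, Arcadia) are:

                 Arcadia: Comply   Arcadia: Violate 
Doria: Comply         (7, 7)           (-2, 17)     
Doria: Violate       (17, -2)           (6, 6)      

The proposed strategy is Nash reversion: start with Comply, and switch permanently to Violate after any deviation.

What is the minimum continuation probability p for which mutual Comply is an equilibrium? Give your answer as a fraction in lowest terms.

10/11

With no time discounting, the continuation probability p plays the role of the discount factor.
Grim-trigger IC: 7/(1−p) ≥ 17 + 6p/(1−p) ⇒ p ≥ (17−7)/(17−6) = 10/11.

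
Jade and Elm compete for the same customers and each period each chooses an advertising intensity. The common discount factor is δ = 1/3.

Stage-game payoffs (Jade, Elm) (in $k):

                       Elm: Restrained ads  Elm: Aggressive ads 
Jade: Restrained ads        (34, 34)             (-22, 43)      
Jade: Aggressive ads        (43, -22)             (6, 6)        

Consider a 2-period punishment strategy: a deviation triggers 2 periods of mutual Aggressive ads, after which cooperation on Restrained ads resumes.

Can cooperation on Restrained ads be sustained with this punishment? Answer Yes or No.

IC: δ+…+δ^2 ≥ (43−34)/(34−6) = 9/28.
At δ = 1/3: partial sum = 0.4444 ≥ 0.3214. Cooperation sustainable.

Yes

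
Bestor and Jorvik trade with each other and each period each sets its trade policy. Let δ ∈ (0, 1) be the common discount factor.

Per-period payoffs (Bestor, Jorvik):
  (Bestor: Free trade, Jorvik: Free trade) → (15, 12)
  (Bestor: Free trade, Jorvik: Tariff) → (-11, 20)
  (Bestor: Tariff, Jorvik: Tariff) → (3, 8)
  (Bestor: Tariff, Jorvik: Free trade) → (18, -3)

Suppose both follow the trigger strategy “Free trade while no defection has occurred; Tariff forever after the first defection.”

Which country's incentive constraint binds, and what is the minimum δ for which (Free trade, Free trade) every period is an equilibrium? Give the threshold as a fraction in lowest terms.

Jorvik; δ ≥ 2/3

Bestor: cooperation gives 15 each period; deviation gives 18 once then 3 forever.
  15/(1−δ) ≥ 18 + 3δ/(1−δ) ⇒ δ ≥ 3/15 = 1/5.
Jorvik: cooperation gives 12 each period; deviation gives 20 once then 8 forever.
  δ ≥ 8/12 = 2/3.
Both must hold, so the binding constraint is Jorvik's: δ ≥ 2/3.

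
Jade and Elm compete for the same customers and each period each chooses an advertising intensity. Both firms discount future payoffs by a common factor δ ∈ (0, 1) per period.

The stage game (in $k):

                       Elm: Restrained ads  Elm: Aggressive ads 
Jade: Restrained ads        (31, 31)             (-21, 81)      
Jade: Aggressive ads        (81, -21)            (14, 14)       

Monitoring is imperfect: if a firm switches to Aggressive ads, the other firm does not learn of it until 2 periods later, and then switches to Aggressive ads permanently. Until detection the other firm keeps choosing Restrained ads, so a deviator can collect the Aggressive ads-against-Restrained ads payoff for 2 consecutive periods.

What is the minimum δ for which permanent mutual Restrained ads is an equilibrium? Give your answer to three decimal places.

Deviating for the 2 undetected periods gains 81−31 = 50 per period over cooperation, then loses 31−14 = 17 per period forever once punishment starts.
Gain: 50(1 + δ + … + δ^1); loss: 17·δ^2/(1−δ).
No profitable deviation ⇔ 50(1−δ^2) ≤ 17·δ^2, i.e. δ^2 ≥ 50/(50+17) = 50/67.
Hence δ ≥ (50/67)^(1/2) ≈ 0.864.

0.864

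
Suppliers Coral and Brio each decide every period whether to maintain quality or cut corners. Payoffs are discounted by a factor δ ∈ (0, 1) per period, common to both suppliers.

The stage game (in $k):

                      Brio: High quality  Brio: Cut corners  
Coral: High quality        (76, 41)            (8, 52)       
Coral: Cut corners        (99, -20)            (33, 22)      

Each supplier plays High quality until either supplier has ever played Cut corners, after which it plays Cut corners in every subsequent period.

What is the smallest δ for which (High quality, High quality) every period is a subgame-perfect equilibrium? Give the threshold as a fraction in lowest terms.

11/30

For Coral: deviation gain 99−76 = 23, per-period punishment loss 76−33 = 43. IC gives δ ≥ 23/66.
For Brio: gain 11, loss 19 per period, so δ ≥ 11/30.
The tighter constraint is Brio's, so cooperation needs δ ≥ 11/30.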